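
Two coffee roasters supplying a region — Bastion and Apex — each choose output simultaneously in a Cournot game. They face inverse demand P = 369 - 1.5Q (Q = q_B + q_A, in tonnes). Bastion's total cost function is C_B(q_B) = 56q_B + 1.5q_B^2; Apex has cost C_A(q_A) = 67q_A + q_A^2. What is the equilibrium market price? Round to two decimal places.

Bastion's profit: π_B = (369 - 1.5Q)q_B - (56q_B + (3/2)q_B²). Setting ∂π_B/∂q_B = 0: 313 - 6q_B - (3/2)(q_A) = 0.
Apex's first-order condition: 302 - 5q_A - (3/2)(q_B) = 0.
Best responses: q_B = (313 - (3/2)q_A)/6, q_A = (302 - (3/2)q_B)/5.
Solving the pair: q_B = 40.0721, q_A = 1790/37.
Total output Q = 88.4505, so price P = 369 - (3/2)·88.4505 = 236.3243.

236.32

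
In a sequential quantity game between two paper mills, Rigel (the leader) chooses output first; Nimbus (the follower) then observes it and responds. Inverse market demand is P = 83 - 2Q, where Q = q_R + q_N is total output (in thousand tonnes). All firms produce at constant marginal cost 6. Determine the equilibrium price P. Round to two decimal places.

25.25

The follower Nimbus best-responds to any q_R: π_N = (83 - 2Q)q_N - 6q_N.
Setting the follower's marginal profit to zero, 77 - 2q_R - 4q_N = 0, i.e. q_N = (77 - 2q_R)/4.
The leader anticipates this reaction. Substituting into P = 83 - 2Q gives P = 89/2 - q_R, so π_R = (89/2 - q_R)q_R - 6q_R.
Leader FOC: 77/2 - 2q_R = 0, so q_R = 77/4.
Then q_N = (77 - 2·(77/4))/4 = 77/8.
Total output Q = 231/8, so price P = 83 - 2·(231/8) = 101/4.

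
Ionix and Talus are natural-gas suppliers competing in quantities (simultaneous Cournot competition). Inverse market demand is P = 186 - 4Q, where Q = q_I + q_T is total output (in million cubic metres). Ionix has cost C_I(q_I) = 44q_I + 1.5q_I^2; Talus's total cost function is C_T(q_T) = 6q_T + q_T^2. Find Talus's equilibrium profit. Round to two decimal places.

Ionix's profit: π_I = (186 - 4Q)q_I - (44q_I + (3/2)q_I²). Setting ∂π_I/∂q_I = 0: 142 - 11q_I - 4(q_T) = 0.
Talus's first-order condition: 180 - 10q_T - 4(q_I) = 0.
Rearranging gives the reaction functions q_I = (142 - 4q_T)/11 and q_T = (180 - 4q_I)/10.
Substituting one into the other gives q_I = 350/47 and q_T = 706/47.
Price P = 186 - 4·(1056/47) = 96.1277.
Talus's profit: 96.1277·(706/47) - 6·(706/47) - (706/47)² = 1128.1938.

1128.19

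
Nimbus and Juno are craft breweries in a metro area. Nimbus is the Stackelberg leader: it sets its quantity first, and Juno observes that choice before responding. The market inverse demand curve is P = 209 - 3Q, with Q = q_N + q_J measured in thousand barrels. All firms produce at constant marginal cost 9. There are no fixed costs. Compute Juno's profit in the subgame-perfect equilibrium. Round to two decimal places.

The follower Juno best-responds to any q_N: π_J = (209 - 3Q)q_J - 9q_J.
Setting the follower's marginal profit to zero, 200 - 3q_N - 6q_J = 0, i.e. q_J = (200 - 3q_N)/6.
Nimbus substitutes q_J(q_N) into its own profit: π_N = q_N(209 - 3q_N - (200 - 3q_N)/2) - 9q_N = (109 - (3/2)q_N)q_N - 9q_N.
The leader's first-order condition 100 - 3q_N = 0 yields q_N = 100/3.
Then q_J = (200 - 3·(100/3))/6 = 50/3.
Price P = 209 - 3·50 = 59.
Juno's profit: (59 - 9)·(50/3) = 833.3333.

833.33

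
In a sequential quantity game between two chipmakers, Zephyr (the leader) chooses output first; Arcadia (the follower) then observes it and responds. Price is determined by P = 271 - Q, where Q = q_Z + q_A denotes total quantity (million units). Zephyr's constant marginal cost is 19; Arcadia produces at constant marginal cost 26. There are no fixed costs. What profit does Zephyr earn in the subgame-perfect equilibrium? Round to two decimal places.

The follower Arcadia best-responds to any q_Z: π_A = (271 - Q)q_A - 26q_A.
Follower FOC: 245 - q_Z - 2q_A = 0, so q_A(q_Z) = (245 - q_Z)/2.
Zephyr substitutes q_A(q_Z) into its own profit: π_Z = q_Z(271 - q_Z - (245 - q_Z)/2) - 19q_Z = (297/2 - (1/2)q_Z)q_Z - 19q_Z.
Maximising: ∂π_Z/∂q_Z = 259/2 - q_Z = 0, giving q_Z = 259/2.
Then q_A = (245 - 259/2)/2 = 231/4.
Price P = 271 - 749/4 = 335/4.
Zephyr's profit: (335/4 - 19)·(259/2) = 8385.1250.

8385.13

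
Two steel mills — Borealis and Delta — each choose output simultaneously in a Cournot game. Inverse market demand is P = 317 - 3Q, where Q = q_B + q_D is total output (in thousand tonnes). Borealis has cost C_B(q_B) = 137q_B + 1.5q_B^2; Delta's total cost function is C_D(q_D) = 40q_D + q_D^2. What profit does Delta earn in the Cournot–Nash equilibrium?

Borealis's profit: π_B = (317 - 3Q)q_B - (137q_B + (3/2)q_B²). Setting ∂π_B/∂q_B = 0: 180 - 9q_B - 3(q_D) = 0.
Delta's first-order condition: 277 - 8q_D - 3(q_B) = 0.
So q_B = (180 - 3q_D)/9 and q_D = (277 - 3q_B)/8.
Solving the pair: q_B = 29/3, q_D = 31.
Price P = 317 - 3·(122/3) = 195.
Delta's profit: 195·31 - 40·31 - 31² = 3844.

3844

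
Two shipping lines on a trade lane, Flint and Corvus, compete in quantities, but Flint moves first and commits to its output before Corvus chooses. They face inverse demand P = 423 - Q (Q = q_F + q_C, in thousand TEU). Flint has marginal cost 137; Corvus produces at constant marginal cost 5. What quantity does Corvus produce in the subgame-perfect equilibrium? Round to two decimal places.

Solve by backward induction. Given q_F, the follower Corvus maximises π_C = (423 - q_F - q_C)q_C - 5q_C.
Setting the follower's marginal profit to zero, 418 - q_F - 2q_C = 0, i.e. q_C = (418 - q_F)/2.
The leader anticipates this reaction. Substituting into P = 423 - Q gives P = 214 - (1/2)q_F, so π_F = (214 - (1/2)q_F)q_F - 137q_F.
The leader's first-order condition 77 - q_F = 0 yields q_F = 77.
Then q_C = (418 - 77)/2 = 341/2.

170.50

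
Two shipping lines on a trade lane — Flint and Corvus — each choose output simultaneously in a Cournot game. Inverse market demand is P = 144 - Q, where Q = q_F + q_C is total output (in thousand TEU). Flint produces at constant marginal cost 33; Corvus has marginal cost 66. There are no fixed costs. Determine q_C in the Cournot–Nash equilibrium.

15

Flint's profit: π_F = (144 - Q)q_F - (33q_F). Setting ∂π_F/∂q_F = 0: 111 - 2q_F - (q_C) = 0.
Corvus's profit: π_C = (144 - Q)q_C - (66q_C). Setting ∂π_C/∂q_C = 0: 78 - 2q_C - (q_F) = 0.
Rearranging gives the reaction functions q_F = (111 - q_C)/2 and q_C = (78 - q_F)/2.
Substituting one into the other gives q_F = 48 and q_C = 15.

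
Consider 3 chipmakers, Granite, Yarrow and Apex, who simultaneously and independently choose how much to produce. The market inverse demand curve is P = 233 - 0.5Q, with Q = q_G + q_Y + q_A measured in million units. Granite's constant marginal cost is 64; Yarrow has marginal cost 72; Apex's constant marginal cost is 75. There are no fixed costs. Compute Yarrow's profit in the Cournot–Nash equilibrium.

3042

Granite's profit: π_G = (233 - 0.5Q)q_G - (64q_G). Setting ∂π_G/∂q_G = 0: 169 - q_G - (1/2)(q_Y + q_A) = 0.
Yarrow's first-order condition: 161 - q_Y - (1/2)(q_G + q_A) = 0.
Apex's profit: π_A = (233 - 0.5Q)q_A - (75q_A). Setting ∂π_A/∂q_A = 0: 158 - q_A - (1/2)(q_G + q_Y) = 0.
Adding the 3 first-order conditions: 488 − 2Q = 0, so Q = 244.
Back-substituting: q_G = (169 − 122)/(1/2) = 94, q_Y = (161 − 122)/(1/2) = 78, q_A = (158 − 122)/(1/2) = 72.
Price P = 233 - (1/2)·244 = 111.
Yarrow's profit: (111 - 72)·78 = 3042.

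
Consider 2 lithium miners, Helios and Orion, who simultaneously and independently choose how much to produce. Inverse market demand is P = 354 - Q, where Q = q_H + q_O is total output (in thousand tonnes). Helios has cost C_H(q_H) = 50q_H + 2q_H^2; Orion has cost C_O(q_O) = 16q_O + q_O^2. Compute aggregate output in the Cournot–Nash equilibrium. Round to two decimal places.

113.13

Helios's profit: π_H = (354 - Q)q_H - (50q_H + 2q_H²). Setting ∂π_H/∂q_H = 0: 304 - 6q_H - (q_O) = 0.
Orion's profit: π_O = (354 - Q)q_O - (16q_O + q_O²). Setting ∂π_O/∂q_O = 0: 338 - 4q_O - (q_H) = 0.
Rearranging gives the reaction functions q_H = (304 - q_O)/6 and q_O = (338 - q_H)/4.
Substituting one into the other gives q_H = 878/23 and q_O = 1724/23.
Total output Q = 878/23 + 1724/23 = 113.1304.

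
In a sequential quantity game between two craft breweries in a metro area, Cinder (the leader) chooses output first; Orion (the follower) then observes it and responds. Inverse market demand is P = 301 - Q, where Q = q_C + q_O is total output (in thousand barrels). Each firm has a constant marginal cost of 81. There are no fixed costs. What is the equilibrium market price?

136

The follower Orion best-responds to any q_C: π_O = (301 - Q)q_O - 81q_O.
Follower FOC: 220 - q_C - 2q_O = 0, so q_O(q_C) = (220 - q_C)/2.
The leader anticipates this reaction. Substituting into P = 301 - Q gives P = 191 - (1/2)q_C, so π_C = (191 - (1/2)q_C)q_C - 81q_C.
Leader FOC: 110 - q_C = 0, so q_C = 110.
Then q_O = (220 - 110)/2 = 55.
Total output Q = 165, so price P = 301 - 165 = 136.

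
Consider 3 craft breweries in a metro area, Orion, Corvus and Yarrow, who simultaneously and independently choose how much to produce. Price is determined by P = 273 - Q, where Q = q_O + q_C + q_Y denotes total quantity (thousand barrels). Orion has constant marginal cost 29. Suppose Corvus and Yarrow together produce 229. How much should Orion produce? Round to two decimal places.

With rivals' combined output fixed at 229, Orion's profit is π_O = (273 - 229 - q_O)q_O - (29q_O) = (44 - q_O)q_O - (29q_O).
∂π_O/∂q_O = 15 - 2q_O = 0, so q_O = 15/2.

7.50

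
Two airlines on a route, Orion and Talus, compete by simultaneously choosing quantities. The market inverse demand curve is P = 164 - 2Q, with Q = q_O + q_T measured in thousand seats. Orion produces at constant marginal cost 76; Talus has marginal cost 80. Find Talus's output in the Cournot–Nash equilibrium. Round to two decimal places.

Orion's profit: π_O = (164 - 2Q)q_O - (76q_O). Setting ∂π_O/∂q_O = 0: 88 - 4q_O - 2(q_T) = 0.
Talus's profit: π_T = (164 - 2Q)q_T - (80q_T). Setting ∂π_T/∂q_T = 0: 84 - 4q_T - 2(q_O) = 0.
Rearranging gives the reaction functions q_O = (88 - 2q_T)/4 and q_T = (84 - 2q_O)/4.
Substituting one into the other gives q_O = 46/3 and q_T = 40/3.

13.33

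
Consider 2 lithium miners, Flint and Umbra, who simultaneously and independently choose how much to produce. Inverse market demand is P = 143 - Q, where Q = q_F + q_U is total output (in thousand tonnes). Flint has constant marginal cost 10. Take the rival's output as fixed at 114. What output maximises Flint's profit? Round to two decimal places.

9.50

With the rival's output fixed at 114, Flint's profit is π_F = (143 - 114 - q_F)q_F - (10q_F) = (29 - q_F)q_F - (10q_F).
∂π_F/∂q_F = 19 - 2q_F = 0, so q_F = 19/2.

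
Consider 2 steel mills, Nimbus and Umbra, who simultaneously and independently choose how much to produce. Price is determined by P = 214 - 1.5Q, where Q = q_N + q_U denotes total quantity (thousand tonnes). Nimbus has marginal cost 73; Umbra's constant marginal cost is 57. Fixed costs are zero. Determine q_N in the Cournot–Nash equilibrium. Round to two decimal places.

Nimbus's profit: π_N = (214 - 1.5Q)q_N - (73q_N). Setting ∂π_N/∂q_N = 0: 141 - 3q_N - (3/2)(q_U) = 0.
Umbra's first-order condition: 157 - 3q_U - (3/2)(q_N) = 0.
Best responses: q_N = (141 - (3/2)q_U)/3, q_U = (157 - (3/2)q_N)/3.
Solving the pair: q_N = 250/9, q_U = 346/9.

27.78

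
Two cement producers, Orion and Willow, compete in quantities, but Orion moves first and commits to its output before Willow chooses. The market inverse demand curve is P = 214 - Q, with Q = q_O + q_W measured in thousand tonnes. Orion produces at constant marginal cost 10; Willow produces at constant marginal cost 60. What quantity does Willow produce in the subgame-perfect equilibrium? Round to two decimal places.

13.50

The follower Willow best-responds to any q_O: π_W = (214 - Q)q_W - 60q_W.
∂π_W/∂q_W = 154 - q_O - 2q_W = 0 gives the reaction function q_W = (154 - q_O)/2.
Orion substitutes q_W(q_O) into its own profit: π_O = q_O(214 - q_O - (154 - q_O)/2) - 10q_O = (137 - (1/2)q_O)q_O - 10q_O.
Maximising: ∂π_O/∂q_O = 127 - q_O = 0, giving q_O = 127.
Then q_W = (154 - 127)/2 = 27/2.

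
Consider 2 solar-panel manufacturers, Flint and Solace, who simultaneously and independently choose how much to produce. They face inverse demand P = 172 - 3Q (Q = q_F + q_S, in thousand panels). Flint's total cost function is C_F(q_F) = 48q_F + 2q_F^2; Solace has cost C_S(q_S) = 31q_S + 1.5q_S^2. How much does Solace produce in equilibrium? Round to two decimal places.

Flint's profit: π_F = (172 - 3Q)q_F - (48q_F + 2q_F²). Setting ∂π_F/∂q_F = 0: 124 - 10q_F - 3(q_S) = 0.
Solace's profit: π_S = (172 - 3Q)q_S - (31q_S + (3/2)q_S²). Setting ∂π_S/∂q_S = 0: 141 - 9q_S - 3(q_F) = 0.
So q_F = (124 - 3q_S)/10 and q_S = (141 - 3q_F)/9.
Substituting one into the other gives q_F = 77/9 and q_S = 346/27.

12.81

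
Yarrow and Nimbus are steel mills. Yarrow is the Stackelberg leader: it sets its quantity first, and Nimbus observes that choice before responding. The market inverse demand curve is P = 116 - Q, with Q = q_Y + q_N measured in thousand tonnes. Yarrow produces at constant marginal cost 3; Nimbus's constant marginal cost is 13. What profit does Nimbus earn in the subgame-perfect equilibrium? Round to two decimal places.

430.56

Solve by backward induction. Given q_Y, the follower Nimbus maximises π_N = (116 - q_Y - q_N)q_N - 13q_N.
Follower FOC: 103 - q_Y - 2q_N = 0, so q_N(q_Y) = (103 - q_Y)/2.
Yarrow substitutes q_N(q_Y) into its own profit: π_Y = q_Y(116 - q_Y - (103 - q_Y)/2) - 3q_Y = (129/2 - (1/2)q_Y)q_Y - 3q_Y.
The leader's first-order condition 123/2 - q_Y = 0 yields q_Y = 123/2.
Then q_N = (103 - 123/2)/2 = 83/4.
Price P = 116 - 329/4 = 135/4.
Nimbus's profit: (135/4 - 13)·(83/4) = 430.5625.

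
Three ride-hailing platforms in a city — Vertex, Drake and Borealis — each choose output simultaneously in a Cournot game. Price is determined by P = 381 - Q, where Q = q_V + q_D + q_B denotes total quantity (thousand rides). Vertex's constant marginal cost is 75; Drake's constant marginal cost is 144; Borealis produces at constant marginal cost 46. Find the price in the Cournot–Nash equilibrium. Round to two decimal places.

Vertex's profit: π_V = (381 - Q)q_V - (75q_V). Setting ∂π_V/∂q_V = 0: 306 - 2q_V - (q_D + q_B) = 0.
Drake's first-order condition: 237 - 2q_D - (q_V + q_B) = 0.
Borealis's first-order condition: 335 - 2q_B - (q_V + q_D) = 0.
Adding the 3 first-order conditions: 878 − 4Q = 0, so Q = 439/2.
Back-substituting: q_V = (306 − 439/2) = 173/2, q_D = (237 − 439/2) = 35/2, q_B = (335 − 439/2) = 231/2.
Total output Q = 439/2, so price P = 381 - 439/2 = 323/2.

161.50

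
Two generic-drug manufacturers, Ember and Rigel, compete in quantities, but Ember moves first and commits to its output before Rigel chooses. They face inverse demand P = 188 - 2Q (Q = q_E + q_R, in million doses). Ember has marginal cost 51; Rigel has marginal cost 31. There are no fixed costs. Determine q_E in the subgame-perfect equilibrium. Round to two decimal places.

Solve by backward induction. Given q_E, the follower Rigel maximises π_R = (188 - 2q_E - 2q_R)q_R - 31q_R.
Follower FOC: 157 - 2q_E - 4q_R = 0, so q_R(q_E) = (157 - 2q_E)/4.
Ember substitutes q_R(q_E) into its own profit: π_E = q_E(188 - 2q_E - (157 - 2q_E)/2) - 51q_E = (219/2 - q_E)q_E - 51q_E.
The leader's first-order condition 117/2 - 2q_E = 0 yields q_E = 117/4.
Then q_R = (157 - 2·(117/4))/4 = 197/8.

29.25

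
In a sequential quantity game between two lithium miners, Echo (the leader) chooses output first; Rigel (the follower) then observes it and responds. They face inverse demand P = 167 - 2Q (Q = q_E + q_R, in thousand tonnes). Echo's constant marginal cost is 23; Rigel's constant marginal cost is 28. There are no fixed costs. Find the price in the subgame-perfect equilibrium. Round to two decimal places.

Solve by backward induction. Given q_E, the follower Rigel maximises π_R = (167 - 2q_E - 2q_R)q_R - 28q_R.
Follower FOC: 139 - 2q_E - 4q_R = 0, so q_R(q_E) = (139 - 2q_E)/4.
Echo substitutes q_R(q_E) into its own profit: π_E = q_E(167 - 2q_E - (139 - 2q_E)/2) - 23q_E = (195/2 - q_E)q_E - 23q_E.
Leader FOC: 149/2 - 2q_E = 0, so q_E = 149/4.
Then q_R = (139 - 2·(149/4))/4 = 129/8.
Total output Q = 427/8, so price P = 167 - 2·(427/8) = 241/4.

60.25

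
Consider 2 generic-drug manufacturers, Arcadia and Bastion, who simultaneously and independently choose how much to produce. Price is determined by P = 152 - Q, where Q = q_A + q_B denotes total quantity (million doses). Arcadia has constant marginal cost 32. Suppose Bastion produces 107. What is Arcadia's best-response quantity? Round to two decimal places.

With the rival's output fixed at 107, Arcadia's profit is π_A = (152 - 107 - q_A)q_A - (32q_A) = (45 - q_A)q_A - (32q_A).
∂π_A/∂q_A = 13 - 2q_A = 0, so q_A = 13/2.

6.50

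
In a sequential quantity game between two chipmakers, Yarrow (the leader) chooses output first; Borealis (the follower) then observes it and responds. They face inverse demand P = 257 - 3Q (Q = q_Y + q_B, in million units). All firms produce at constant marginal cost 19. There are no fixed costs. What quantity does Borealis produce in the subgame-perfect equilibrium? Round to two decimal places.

19.83

Solve by backward induction. Given q_Y, the follower Borealis maximises π_B = (257 - 3q_Y - 3q_B)q_B - 19q_B.
∂π_B/∂q_B = 238 - 3q_Y - 6q_B = 0 gives the reaction function q_B = (238 - 3q_Y)/6.
The leader anticipates this reaction. Substituting into P = 257 - 3Q gives P = 138 - (3/2)q_Y, so π_Y = (138 - (3/2)q_Y)q_Y - 19q_Y.
Leader FOC: 119 - 3q_Y = 0, so q_Y = 119/3.
Then q_B = (238 - 3·(119/3))/6 = 119/6.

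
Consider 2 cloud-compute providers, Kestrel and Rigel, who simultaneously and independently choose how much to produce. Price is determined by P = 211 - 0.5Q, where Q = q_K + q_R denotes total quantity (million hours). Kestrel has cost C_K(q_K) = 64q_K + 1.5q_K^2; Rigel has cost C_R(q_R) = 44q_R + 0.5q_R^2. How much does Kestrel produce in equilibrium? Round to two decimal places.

27.16

Kestrel's profit: π_K = (211 - 0.5Q)q_K - (64q_K + (3/2)q_K²). Setting ∂π_K/∂q_K = 0: 147 - 4q_K - (1/2)(q_R) = 0.
Rigel's profit: π_R = (211 - 0.5Q)q_R - (44q_R + (1/2)q_R²). Setting ∂π_R/∂q_R = 0: 167 - 2q_R - (1/2)(q_K) = 0.
So q_K = (147 - (1/2)q_R)/4 and q_R = (167 - (1/2)q_K)/2.
Substituting one into the other gives q_K = 842/31 and q_R = 76.7097.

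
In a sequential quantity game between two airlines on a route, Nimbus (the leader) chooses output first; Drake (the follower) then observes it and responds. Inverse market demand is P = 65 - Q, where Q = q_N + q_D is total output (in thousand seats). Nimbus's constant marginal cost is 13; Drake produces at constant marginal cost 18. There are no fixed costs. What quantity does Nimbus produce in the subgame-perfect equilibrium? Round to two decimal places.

Solve by backward induction. Given q_N, the follower Drake maximises π_D = (65 - q_N - q_D)q_D - 18q_D.
Setting the follower's marginal profit to zero, 47 - q_N - 2q_D = 0, i.e. q_D = (47 - q_N)/2.
The leader anticipates this reaction. Substituting into P = 65 - Q gives P = 83/2 - (1/2)q_N, so π_N = (83/2 - (1/2)q_N)q_N - 13q_N.
Maximising: ∂π_N/∂q_N = 57/2 - q_N = 0, giving q_N = 57/2.
Then q_D = (47 - 57/2)/2 = 37/4.

28.50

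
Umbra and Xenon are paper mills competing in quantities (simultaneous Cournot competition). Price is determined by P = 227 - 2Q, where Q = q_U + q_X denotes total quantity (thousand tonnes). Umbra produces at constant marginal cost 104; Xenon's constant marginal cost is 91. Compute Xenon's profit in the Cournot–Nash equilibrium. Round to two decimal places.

1233.39

Umbra's profit: π_U = (227 - 2Q)q_U - (104q_U). Setting ∂π_U/∂q_U = 0: 123 - 4q_U - 2(q_X) = 0.
Xenon's first-order condition: 136 - 4q_X - 2(q_U) = 0.
Best responses: q_U = (123 - 2q_X)/4, q_X = (136 - 2q_U)/4.
Solving the pair: q_U = 55/3, q_X = 149/6.
Price P = 227 - 2·(259/6) = 422/3.
Xenon's profit: (422/3 - 91)·(149/6) = 1233.3889.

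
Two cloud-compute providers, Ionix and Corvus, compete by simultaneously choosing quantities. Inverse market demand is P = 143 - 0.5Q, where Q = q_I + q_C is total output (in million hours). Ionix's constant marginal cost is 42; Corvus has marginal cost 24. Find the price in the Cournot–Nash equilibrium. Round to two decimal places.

69.67

Ionix's profit: π_I = (143 - 0.5Q)q_I - (42q_I). Setting ∂π_I/∂q_I = 0: 101 - q_I - (1/2)(q_C) = 0.
Corvus's first-order condition: 119 - q_C - (1/2)(q_I) = 0.
So q_I = (101 - (1/2)q_C) and q_C = (119 - (1/2)q_I).
Solving the pair: q_I = 166/3, q_C = 274/3.
Total output Q = 440/3, so price P = 143 - (1/2)·(440/3) = 209/3.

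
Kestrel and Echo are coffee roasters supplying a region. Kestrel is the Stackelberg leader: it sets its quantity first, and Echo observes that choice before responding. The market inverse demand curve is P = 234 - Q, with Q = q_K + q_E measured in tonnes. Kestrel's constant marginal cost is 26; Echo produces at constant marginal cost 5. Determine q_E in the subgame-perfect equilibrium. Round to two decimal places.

Solve by backward induction. Given q_K, the follower Echo maximises π_E = (234 - q_K - q_E)q_E - 5q_E.
Follower FOC: 229 - q_K - 2q_E = 0, so q_E(q_K) = (229 - q_K)/2.
Kestrel substitutes q_E(q_K) into its own profit: π_K = q_K(234 - q_K - (229 - q_K)/2) - 26q_K = (239/2 - (1/2)q_K)q_K - 26q_K.
Leader FOC: 187/2 - q_K = 0, so q_K = 187/2.
Then q_E = (229 - 187/2)/2 = 271/4.

67.75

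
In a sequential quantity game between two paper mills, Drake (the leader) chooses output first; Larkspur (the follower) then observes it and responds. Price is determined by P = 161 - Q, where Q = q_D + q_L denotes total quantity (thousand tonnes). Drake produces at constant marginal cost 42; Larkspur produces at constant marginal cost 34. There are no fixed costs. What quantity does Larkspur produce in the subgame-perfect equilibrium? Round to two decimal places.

35.75

The follower Larkspur best-responds to any q_D: π_L = (161 - Q)q_L - 34q_L.
Setting the follower's marginal profit to zero, 127 - q_D - 2q_L = 0, i.e. q_L = (127 - q_D)/2.
The leader anticipates this reaction. Substituting into P = 161 - Q gives P = 195/2 - (1/2)q_D, so π_D = (195/2 - (1/2)q_D)q_D - 42q_D.
Leader FOC: 111/2 - q_D = 0, so q_D = 111/2.
Then q_L = (127 - 111/2)/2 = 143/4.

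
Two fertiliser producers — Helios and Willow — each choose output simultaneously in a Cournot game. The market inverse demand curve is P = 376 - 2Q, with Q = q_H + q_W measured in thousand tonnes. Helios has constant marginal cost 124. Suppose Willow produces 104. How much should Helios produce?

With the rival's output fixed at 104, Helios's profit is π_H = (376 - 2·104 - 2q_H)q_H - (124q_H) = (168 - 2q_H)q_H - (124q_H).
∂π_H/∂q_H = 44 - 4q_H = 0, so q_H = 11.

11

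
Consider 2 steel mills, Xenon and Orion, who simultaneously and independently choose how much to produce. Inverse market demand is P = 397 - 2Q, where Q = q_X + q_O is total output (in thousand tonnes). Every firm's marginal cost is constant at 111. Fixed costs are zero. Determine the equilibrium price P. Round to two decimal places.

206.33

A representative firm's profit is π_i = q_i(397 - 2Q) - 111q_i.
Setting ∂π_i/∂q_i = 0 with rivals' quantities fixed: 286 - 4q_i - 2q_j = 0.
With identical firms every q_j equals q_i, so q_j = q_i and 286 = 6q_i, giving q_i = 143/3.
Total output Q = 286/3, so price P = 397 - 2·(286/3) = 619/3.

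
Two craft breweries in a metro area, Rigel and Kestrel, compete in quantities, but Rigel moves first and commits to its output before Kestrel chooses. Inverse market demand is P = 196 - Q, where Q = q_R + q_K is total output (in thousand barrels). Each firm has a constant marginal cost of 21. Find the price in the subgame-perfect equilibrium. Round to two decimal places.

64.75

The follower Kestrel best-responds to any q_R: π_K = (196 - Q)q_K - 21q_K.
∂π_K/∂q_K = 175 - q_R - 2q_K = 0 gives the reaction function q_K = (175 - q_R)/2.
Rigel substitutes q_K(q_R) into its own profit: π_R = q_R(196 - q_R - (175 - q_R)/2) - 21q_R = (217/2 - (1/2)q_R)q_R - 21q_R.
The leader's first-order condition 175/2 - q_R = 0 yields q_R = 175/2.
Then q_K = (175 - 175/2)/2 = 175/4.
Total output Q = 525/4, so price P = 196 - 525/4 = 259/4.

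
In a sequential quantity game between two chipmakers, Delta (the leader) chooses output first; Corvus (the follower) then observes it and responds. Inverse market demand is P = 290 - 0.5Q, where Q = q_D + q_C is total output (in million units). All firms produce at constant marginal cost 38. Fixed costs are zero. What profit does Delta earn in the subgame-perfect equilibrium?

15876

Solve by backward induction. Given q_D, the follower Corvus maximises π_C = (290 - (1/2)q_D - (1/2)q_C)q_C - 38q_C.
Follower FOC: 252 - (1/2)q_D - q_C = 0, so q_C(q_D) = (252 - (1/2)q_D).
The leader anticipates this reaction. Substituting into P = 290 - 0.5Q gives P = 164 - (1/4)q_D, so π_D = (164 - (1/4)q_D)q_D - 38q_D.
The leader's first-order condition 126 - (1/2)q_D = 0 yields q_D = 252.
Then q_C = (252 - (1/2)·252) = 126.
Price P = 290 - (1/2)·378 = 101.
Delta's profit: (101 - 38)·252 = 15876.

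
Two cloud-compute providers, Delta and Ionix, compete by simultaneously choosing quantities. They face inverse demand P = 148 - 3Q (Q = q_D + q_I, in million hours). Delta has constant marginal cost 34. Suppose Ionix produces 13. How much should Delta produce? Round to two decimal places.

12.50

With the rival's output fixed at 13, Delta's profit is π_D = (148 - 3·13 - 3q_D)q_D - (34q_D) = (109 - 3q_D)q_D - (34q_D).
∂π_D/∂q_D = 75 - 6q_D = 0, so q_D = 25/2.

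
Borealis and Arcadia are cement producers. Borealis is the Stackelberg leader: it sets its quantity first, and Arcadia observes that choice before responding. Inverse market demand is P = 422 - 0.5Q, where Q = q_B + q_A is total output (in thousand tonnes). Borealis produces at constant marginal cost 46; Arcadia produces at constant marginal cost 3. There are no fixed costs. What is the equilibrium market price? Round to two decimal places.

The follower Arcadia best-responds to any q_B: π_A = (422 - 0.5Q)q_A - 3q_A.
Setting the follower's marginal profit to zero, 419 - (1/2)q_B - q_A = 0, i.e. q_A = (419 - (1/2)q_B).
The leader anticipates this reaction. Substituting into P = 422 - 0.5Q gives P = 425/2 - (1/4)q_B, so π_B = (425/2 - (1/4)q_B)q_B - 46q_B.
Maximising: ∂π_B/∂q_B = 333/2 - (1/2)q_B = 0, giving q_B = 333.
Then q_A = (419 - (1/2)·333) = 505/2.
Total output Q = 1171/2, so price P = 422 - (1/2)·(1171/2) = 517/4.

129.25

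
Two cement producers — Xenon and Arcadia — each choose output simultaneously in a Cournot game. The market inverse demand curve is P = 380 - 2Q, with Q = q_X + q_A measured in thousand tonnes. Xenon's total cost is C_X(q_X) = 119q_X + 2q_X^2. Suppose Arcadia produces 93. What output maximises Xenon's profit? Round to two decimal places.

With the rival's output fixed at 93, Xenon's profit is π_X = (380 - 2·93 - 2q_X)q_X - (119q_X + 2q_X²) = (194 - 2q_X)q_X - (119q_X + 2q_X²).
∂π_X/∂q_X = 75 - 8q_X = 0, so q_X = 75/8.

9.38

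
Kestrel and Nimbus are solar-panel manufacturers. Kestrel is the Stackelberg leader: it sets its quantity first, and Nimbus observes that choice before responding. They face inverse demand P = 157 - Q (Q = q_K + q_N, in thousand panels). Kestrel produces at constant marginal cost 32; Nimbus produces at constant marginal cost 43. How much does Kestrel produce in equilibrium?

Solve by backward induction. Given q_K, the follower Nimbus maximises π_N = (157 - q_K - q_N)q_N - 43q_N.
Follower FOC: 114 - q_K - 2q_N = 0, so q_N(q_K) = (114 - q_K)/2.
Kestrel substitutes q_N(q_K) into its own profit: π_K = q_K(157 - q_K - (114 - q_K)/2) - 32q_K = (100 - (1/2)q_K)q_K - 32q_K.
Leader FOC: 68 - q_K = 0, so q_K = 68.
Then q_N = (114 - 68)/2 = 23.

68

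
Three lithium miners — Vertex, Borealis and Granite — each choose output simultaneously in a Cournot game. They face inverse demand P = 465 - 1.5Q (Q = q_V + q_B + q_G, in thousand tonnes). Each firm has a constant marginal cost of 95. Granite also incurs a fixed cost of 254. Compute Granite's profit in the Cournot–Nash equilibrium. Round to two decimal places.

Each firm earns π_i = (465 - 1.5Q)q_i - 95q_i.
First-order condition (treating rivals' output as given): 370 - 3q_i - (3/2)·Σ_{j≠i} q_j = 0.
With identical firms every q_j equals q_i, so Σ_{j≠i} q_j = 2q_i and 370 = 6q_i, giving q_i = 185/3.
Price P = 465 - (3/2)·185 = 375/2.
Granite's profit: (375/2 - 95)·(185/3) - 254 = 5450.1667.

5450.17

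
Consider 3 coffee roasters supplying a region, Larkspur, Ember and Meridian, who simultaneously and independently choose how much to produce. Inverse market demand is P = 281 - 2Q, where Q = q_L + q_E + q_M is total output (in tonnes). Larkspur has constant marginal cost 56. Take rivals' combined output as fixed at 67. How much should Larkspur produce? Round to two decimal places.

With rivals' combined output fixed at 67, Larkspur's profit is π_L = (281 - 2·67 - 2q_L)q_L - (56q_L) = (147 - 2q_L)q_L - (56q_L).
∂π_L/∂q_L = 91 - 4q_L = 0, so q_L = 91/4.

22.75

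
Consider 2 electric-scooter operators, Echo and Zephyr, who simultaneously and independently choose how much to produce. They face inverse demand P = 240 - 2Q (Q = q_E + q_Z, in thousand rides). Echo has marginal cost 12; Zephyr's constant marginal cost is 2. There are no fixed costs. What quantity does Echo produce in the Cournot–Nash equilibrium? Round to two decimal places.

36.33

Echo's profit: π_E = (240 - 2Q)q_E - (12q_E). Setting ∂π_E/∂q_E = 0: 228 - 4q_E - 2(q_Z) = 0.
Zephyr's first-order condition: 238 - 4q_Z - 2(q_E) = 0.
Best responses: q_E = (228 - 2q_Z)/4, q_Z = (238 - 2q_E)/4.
Substituting one into the other gives q_E = 109/3 and q_Z = 124/3.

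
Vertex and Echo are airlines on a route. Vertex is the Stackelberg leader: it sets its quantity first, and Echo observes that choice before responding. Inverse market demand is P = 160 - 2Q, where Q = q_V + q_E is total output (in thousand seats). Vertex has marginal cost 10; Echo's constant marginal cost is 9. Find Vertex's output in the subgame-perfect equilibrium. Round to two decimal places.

37.25

Solve by backward induction. Given q_V, the follower Echo maximises π_E = (160 - 2q_V - 2q_E)q_E - 9q_E.
Setting the follower's marginal profit to zero, 151 - 2q_V - 4q_E = 0, i.e. q_E = (151 - 2q_V)/4.
Vertex substitutes q_E(q_V) into its own profit: π_V = q_V(160 - 2q_V - (151 - 2q_V)/2) - 10q_V = (169/2 - q_V)q_V - 10q_V.
Maximising: ∂π_V/∂q_V = 149/2 - 2q_V = 0, giving q_V = 149/4.
Then q_E = (151 - 2·(149/4))/4 = 153/8.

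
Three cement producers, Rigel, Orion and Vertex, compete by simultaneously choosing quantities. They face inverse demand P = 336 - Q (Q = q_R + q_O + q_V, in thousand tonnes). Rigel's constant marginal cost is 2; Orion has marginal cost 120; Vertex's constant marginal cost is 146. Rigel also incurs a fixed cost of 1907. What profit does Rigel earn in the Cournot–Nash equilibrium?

Rigel's profit: π_R = (336 - Q)q_R - (2q_R). Setting ∂π_R/∂q_R = 0: 334 - 2q_R - (q_O + q_V) = 0.
Orion's first-order condition: 216 - 2q_O - (q_R + q_V) = 0.
Vertex's first-order condition: 190 - 2q_V - (q_R + q_O) = 0.
Summing all 3 equations gives 740 − 4Q = 0, hence Q = 185.
Back-substituting: q_R = (334 − 185) = 149, q_O = (216 − 185) = 31, q_V = (190 − 185) = 5.
Price P = 336 - 185 = 151.
Rigel's profit: (151 - 2)·149 - 1907 = 20294.

20294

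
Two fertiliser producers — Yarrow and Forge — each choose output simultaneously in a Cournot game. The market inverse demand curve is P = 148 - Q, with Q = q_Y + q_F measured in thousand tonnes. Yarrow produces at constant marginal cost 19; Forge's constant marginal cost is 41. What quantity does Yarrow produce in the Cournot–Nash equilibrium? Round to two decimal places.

50.33

Yarrow's profit: π_Y = (148 - Q)q_Y - (19q_Y). Setting ∂π_Y/∂q_Y = 0: 129 - 2q_Y - (q_F) = 0.
Forge's first-order condition: 107 - 2q_F - (q_Y) = 0.
Best responses: q_Y = (129 - q_F)/2, q_F = (107 - q_Y)/2.
Solving the pair: q_Y = 151/3, q_F = 85/3.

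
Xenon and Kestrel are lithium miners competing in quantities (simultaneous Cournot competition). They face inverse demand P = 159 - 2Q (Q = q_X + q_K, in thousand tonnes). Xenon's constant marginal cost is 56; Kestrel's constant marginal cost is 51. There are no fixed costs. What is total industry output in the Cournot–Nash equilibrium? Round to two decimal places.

35.17

Xenon's profit: π_X = (159 - 2Q)q_X - (56q_X). Setting ∂π_X/∂q_X = 0: 103 - 4q_X - 2(q_K) = 0.
Kestrel's first-order condition: 108 - 4q_K - 2(q_X) = 0.
Best responses: q_X = (103 - 2q_K)/4, q_K = (108 - 2q_X)/4.
Solving the pair: q_X = 49/3, q_K = 113/6.
Total output Q = 49/3 + 113/6 = 211/6.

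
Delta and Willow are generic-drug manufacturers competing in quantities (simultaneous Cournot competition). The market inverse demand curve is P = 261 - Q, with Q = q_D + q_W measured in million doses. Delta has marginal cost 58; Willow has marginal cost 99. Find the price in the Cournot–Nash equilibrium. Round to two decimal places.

Delta's profit: π_D = (261 - Q)q_D - (58q_D). Setting ∂π_D/∂q_D = 0: 203 - 2q_D - (q_W) = 0.
Willow's first-order condition: 162 - 2q_W - (q_D) = 0.
Best responses: q_D = (203 - q_W)/2, q_W = (162 - q_D)/2.
Substituting one into the other gives q_D = 244/3 and q_W = 121/3.
Total output Q = 365/3, so price P = 261 - 365/3 = 418/3.

139.33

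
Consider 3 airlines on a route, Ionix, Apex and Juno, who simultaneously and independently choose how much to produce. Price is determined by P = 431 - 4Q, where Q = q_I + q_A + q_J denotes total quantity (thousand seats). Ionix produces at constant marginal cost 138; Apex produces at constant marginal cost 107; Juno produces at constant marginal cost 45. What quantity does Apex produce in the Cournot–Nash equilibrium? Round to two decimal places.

18.31

Ionix's profit: π_I = (431 - 4Q)q_I - (138q_I). Setting ∂π_I/∂q_I = 0: 293 - 8q_I - 4(q_A + q_J) = 0.
Apex's first-order condition: 324 - 8q_A - 4(q_I + q_J) = 0.
Juno's profit: π_J = (431 - 4Q)q_J - (45q_J). Setting ∂π_J/∂q_J = 0: 386 - 8q_J - 4(q_I + q_A) = 0.
Summing all 3 equations gives 1003 − 16Q = 0, hence Q = 1003/16.
Back-substituting: q_I = (293 − 1003/4)/4 = 169/16, q_A = (324 − 1003/4)/4 = 293/16, q_J = (386 − 1003/4)/4 = 541/16.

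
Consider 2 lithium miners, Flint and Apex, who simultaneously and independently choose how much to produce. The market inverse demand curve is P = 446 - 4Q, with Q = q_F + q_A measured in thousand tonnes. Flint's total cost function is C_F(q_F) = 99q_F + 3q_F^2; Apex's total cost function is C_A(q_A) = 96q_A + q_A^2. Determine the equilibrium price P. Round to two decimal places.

265.94

Flint's profit: π_F = (446 - 4Q)q_F - (99q_F + 3q_F²). Setting ∂π_F/∂q_F = 0: 347 - 14q_F - 4(q_A) = 0.
Apex's first-order condition: 350 - 10q_A - 4(q_F) = 0.
Best responses: q_F = (347 - 4q_A)/14, q_A = (350 - 4q_F)/10.
Solving the pair: q_F = 1035/62, q_A = 878/31.
Total output Q = 45.0161, so price P = 446 - 4·45.0161 = 265.9355.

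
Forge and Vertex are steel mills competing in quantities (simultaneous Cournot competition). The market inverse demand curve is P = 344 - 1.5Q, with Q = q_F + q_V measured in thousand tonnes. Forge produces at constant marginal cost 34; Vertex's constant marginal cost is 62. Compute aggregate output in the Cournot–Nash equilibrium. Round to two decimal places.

Forge's profit: π_F = (344 - 1.5Q)q_F - (34q_F). Setting ∂π_F/∂q_F = 0: 310 - 3q_F - (3/2)(q_V) = 0.
Vertex's profit: π_V = (344 - 1.5Q)q_V - (62q_V). Setting ∂π_V/∂q_V = 0: 282 - 3q_V - (3/2)(q_F) = 0.
Rearranging gives the reaction functions q_F = (310 - (3/2)q_V)/3 and q_V = (282 - (3/2)q_F)/3.
Solving the pair: q_F = 676/9, q_V = 508/9.
Total output Q = 676/9 + 508/9 = 1184/9.

131.56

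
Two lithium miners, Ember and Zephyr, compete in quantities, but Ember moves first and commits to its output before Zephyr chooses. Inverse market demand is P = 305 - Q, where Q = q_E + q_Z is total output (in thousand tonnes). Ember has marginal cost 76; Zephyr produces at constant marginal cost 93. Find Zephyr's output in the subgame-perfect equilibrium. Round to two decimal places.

44.50

The follower Zephyr best-responds to any q_E: π_Z = (305 - Q)q_Z - 93q_Z.
∂π_Z/∂q_Z = 212 - q_E - 2q_Z = 0 gives the reaction function q_Z = (212 - q_E)/2.
The leader anticipates this reaction. Substituting into P = 305 - Q gives P = 199 - (1/2)q_E, so π_E = (199 - (1/2)q_E)q_E - 76q_E.
Leader FOC: 123 - q_E = 0, so q_E = 123.
Then q_Z = (212 - 123)/2 = 89/2.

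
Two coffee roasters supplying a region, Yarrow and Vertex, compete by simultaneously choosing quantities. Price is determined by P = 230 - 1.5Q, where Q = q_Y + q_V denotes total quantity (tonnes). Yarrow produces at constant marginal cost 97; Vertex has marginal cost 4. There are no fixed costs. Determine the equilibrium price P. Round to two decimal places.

110.33

Yarrow's profit: π_Y = (230 - 1.5Q)q_Y - (97q_Y). Setting ∂π_Y/∂q_Y = 0: 133 - 3q_Y - (3/2)(q_V) = 0.
Vertex's profit: π_V = (230 - 1.5Q)q_V - (4q_V). Setting ∂π_V/∂q_V = 0: 226 - 3q_V - (3/2)(q_Y) = 0.
Best responses: q_Y = (133 - (3/2)q_V)/3, q_V = (226 - (3/2)q_Y)/3.
Substituting one into the other gives q_Y = 80/9 and q_V = 638/9.
Total output Q = 718/9, so price P = 230 - (3/2)·(718/9) = 331/3.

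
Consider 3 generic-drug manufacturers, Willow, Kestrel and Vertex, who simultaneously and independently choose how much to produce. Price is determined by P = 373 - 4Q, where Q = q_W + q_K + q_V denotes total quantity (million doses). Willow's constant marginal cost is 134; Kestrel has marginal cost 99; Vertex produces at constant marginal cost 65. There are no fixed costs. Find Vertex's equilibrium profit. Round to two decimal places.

2639.39

Willow's profit: π_W = (373 - 4Q)q_W - (134q_W). Setting ∂π_W/∂q_W = 0: 239 - 8q_W - 4(q_K + q_V) = 0.
Kestrel's profit: π_K = (373 - 4Q)q_K - (99q_K). Setting ∂π_K/∂q_K = 0: 274 - 8q_K - 4(q_W + q_V) = 0.
Vertex's first-order condition: 308 - 8q_V - 4(q_W + q_K) = 0.
Adding the 3 conditions: 821 − 8Q − 8Q = 0, i.e. Q = 821/16.
Back-substituting: q_W = (239 − 821/4)/4 = 135/16, q_K = (274 − 821/4)/4 = 275/16, q_V = (308 − 821/4)/4 = 411/16.
Price P = 373 - 4·(821/16) = 671/4.
Vertex's profit: (671/4 - 65)·(411/16) = 2639.3906.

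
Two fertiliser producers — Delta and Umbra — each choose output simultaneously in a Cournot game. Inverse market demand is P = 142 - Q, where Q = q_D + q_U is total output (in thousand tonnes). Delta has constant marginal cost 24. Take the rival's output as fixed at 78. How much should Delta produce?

With the rival's output fixed at 78, Delta's profit is π_D = (142 - 78 - q_D)q_D - (24q_D) = (64 - q_D)q_D - (24q_D).
∂π_D/∂q_D = 40 - 2q_D = 0, so q_D = 20.

20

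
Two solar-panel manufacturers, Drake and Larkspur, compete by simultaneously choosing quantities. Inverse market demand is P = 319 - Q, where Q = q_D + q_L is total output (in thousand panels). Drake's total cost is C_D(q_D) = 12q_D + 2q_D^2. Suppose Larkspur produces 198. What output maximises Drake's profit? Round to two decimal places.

With the rival's output fixed at 198, Drake's profit is π_D = (319 - 198 - q_D)q_D - (12q_D + 2q_D²) = (121 - q_D)q_D - (12q_D + 2q_D²).
∂π_D/∂q_D = 109 - 6q_D = 0, so q_D = 109/6.

18.17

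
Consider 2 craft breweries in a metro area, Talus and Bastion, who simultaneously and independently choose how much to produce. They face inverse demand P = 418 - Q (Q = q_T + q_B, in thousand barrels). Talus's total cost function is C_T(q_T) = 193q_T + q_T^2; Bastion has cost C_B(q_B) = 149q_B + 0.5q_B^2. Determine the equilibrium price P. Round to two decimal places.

303.73

Talus's profit: π_T = (418 - Q)q_T - (193q_T + q_T²). Setting ∂π_T/∂q_T = 0: 225 - 4q_T - (q_B) = 0.
Bastion's first-order condition: 269 - 3q_B - (q_T) = 0.
So q_T = (225 - q_B)/4 and q_B = (269 - q_T)/3.
Substituting one into the other gives q_T = 406/11 and q_B = 851/11.
Total output Q = 1257/11, so price P = 418 - 1257/11 = 303.7273.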